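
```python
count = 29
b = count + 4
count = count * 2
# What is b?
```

Trace:
`count = 29` → count = 29
`b = count + 4` → b = 33
`count = count * 2` → count = 58
So b = 33

Answer: 33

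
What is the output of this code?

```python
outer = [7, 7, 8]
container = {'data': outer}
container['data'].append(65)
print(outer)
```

Key concept: dict holds reference to list.
Step by step:
`outer = [7, 7, 8]` → outer = [7, 7, 8]
`container = {'data': outer}` → container = {'data': [7, 7, 8]}
`container['data'].append(65)` → outer = [7, 7, 8, 65]; container = {'data': [7, 7, 8, 65]}
`print(outer)` → prints [7, 7, 8, 65]

Answer: [7, 7, 8, 65]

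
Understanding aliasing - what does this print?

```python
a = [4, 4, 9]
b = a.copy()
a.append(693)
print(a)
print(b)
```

Key concept: list.copy() creates independent copy.
Step by step:
`a = [4, 4, 9]` → a = [4, 4, 9]
`b = a.copy()` → b = [4, 4, 9]
`a.append(693)` → a = [4, 4, 9, 693]
`print(a)` → prints [4, 4, 9, 693]
`print(b)` → prints [4, 4, 9]

Answer:
[4, 4, 9, 693]
[4, 4, 9]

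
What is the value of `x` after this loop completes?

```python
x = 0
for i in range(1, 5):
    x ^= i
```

XOR of 1 to 4
`x` takes the values: 0 → 1 → 3 → 0 → 4

Answer: 4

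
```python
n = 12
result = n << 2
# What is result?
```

Trace:
`n = 12` → n = 12
`result = n << 2` → result = 48
So result = 48

Answer: 48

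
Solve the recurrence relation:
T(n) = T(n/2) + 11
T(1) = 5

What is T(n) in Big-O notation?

Each step divides n by 2 and adds 11. After log_2(n) steps we reach T(1)=5. So T(n) = 11·log_2(n) + 5 = O(log n).

Answer: O(log n)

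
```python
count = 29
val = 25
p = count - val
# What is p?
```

Trace:
`count = 29` → count = 29
`val = 25` → val = 25
`p = count - val` → p = 4
So p = 4

Answer: 4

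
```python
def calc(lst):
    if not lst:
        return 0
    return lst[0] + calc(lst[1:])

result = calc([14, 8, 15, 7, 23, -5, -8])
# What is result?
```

14 + 8 + 15 + 7 + 23 + (-5) + (-8) + 0 = 54

Answer: 54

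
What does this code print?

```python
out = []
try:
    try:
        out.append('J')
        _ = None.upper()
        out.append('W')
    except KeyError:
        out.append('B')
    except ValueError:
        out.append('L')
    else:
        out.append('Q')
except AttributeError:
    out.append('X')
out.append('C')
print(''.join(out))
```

Execution trace: 'J' (try body) → 'X' (outer except AttributeError) → 'C' (after the try/except). Output: JXC

Answer: JXC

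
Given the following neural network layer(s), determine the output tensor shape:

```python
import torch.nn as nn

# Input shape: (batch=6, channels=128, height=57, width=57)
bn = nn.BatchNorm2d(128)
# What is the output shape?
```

Input: (6, 128, 57, 57) -> Output: (6, 128, 57, 57)

Answer: (6, 128, 57, 57)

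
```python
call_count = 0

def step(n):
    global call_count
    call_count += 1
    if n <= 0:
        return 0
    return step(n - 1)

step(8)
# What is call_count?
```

Linear recursion stepping by 1: 9 calls from n=8 down to ≤0.

Answer: 9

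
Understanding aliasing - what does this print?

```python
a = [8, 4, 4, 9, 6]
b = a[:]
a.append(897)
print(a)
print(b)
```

Key concept: slice [:] creates copy.
Step by step:
`a = [8, 4, 4, 9, 6]` → a = [8, 4, 4, 9, 6]
`b = a[:]` → b = [8, 4, 4, 9, 6]
`a.append(897)` → a = [8, 4, 4, 9, 6, 897]
`print(a)` → prints [8, 4, 4, 9, 6, 897]
`print(b)` → prints [8, 4, 4, 9, 6]

Answer:
[8, 4, 4, 9, 6, 897]
[8, 4, 4, 9, 6]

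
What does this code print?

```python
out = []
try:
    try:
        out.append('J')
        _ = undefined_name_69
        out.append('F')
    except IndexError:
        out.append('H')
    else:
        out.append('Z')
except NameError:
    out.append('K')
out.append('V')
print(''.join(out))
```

Execution trace: 'J' (inner try body) → 'K' (outer except NameError) → 'V' (after the try/except). Output: JKV

Answer: JKV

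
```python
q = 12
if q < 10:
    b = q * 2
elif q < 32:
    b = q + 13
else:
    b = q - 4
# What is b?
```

Trace:
`q = 12` → q = 12
`if q < 10: ...` → q < 10 is False, q < 32 is True → b = 25
So b = 25

Answer: 25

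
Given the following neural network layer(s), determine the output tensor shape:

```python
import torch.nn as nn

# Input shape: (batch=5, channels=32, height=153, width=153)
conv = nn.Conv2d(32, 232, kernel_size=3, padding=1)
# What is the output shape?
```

Input: (5, 32, 153, 153) -> Output: (5, 232, 153, 153)

Answer: (5, 232, 153, 153)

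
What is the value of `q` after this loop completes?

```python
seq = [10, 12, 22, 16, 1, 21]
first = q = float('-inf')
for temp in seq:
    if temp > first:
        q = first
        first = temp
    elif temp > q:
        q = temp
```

Second largest (with repeats) in [10, 12, 22, 16, 1, 21]
`q` takes the values: -inf → 10 → 12 → 16 → 21

Answer: 21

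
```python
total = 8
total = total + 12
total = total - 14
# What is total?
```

Trace:
`total = 8` → total = 8
`total = total + 12` → total = 20
`total = total - 14` → total = 6
So total = 6

Answer: 6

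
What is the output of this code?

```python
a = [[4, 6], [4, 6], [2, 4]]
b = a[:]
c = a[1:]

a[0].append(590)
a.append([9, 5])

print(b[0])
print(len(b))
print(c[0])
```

Key concept: slice with nested mutation.
Step by step:
`a = [[4, 6], [4, 6], [2, 4]]` → a = [[4, 6], [4, 6], [2, 4]]
`b = a[:]` → b = [[4, 6], [4, 6], [2, 4]]
`c = a[1:]` → c = [[4, 6], [2, 4]]
`a[0].append(590)` → a = [[4, 6, 590], [4, 6], [2, 4]]; b = [[4, 6, 590], [4, 6], [2, 4]]
`a.append([9, 5])` → a = [[4, 6, 590], [4, 6], [2, 4], [9, 5]]
`print(b[0])` → prints [4, 6, 590]
`print(len(b))` → prints 3
`print(c[0])` → prints [4, 6]

Answer:
[4, 6, 590]
3
[4, 6]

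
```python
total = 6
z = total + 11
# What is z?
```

Trace:
`total = 6` → total = 6
`z = total + 11` → z = 17
So z = 17

Answer: 17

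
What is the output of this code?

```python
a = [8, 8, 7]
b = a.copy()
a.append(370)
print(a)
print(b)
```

Key concept: list.copy() creates independent copy.
Step by step:
`a = [8, 8, 7]` → a = [8, 8, 7]
`b = a.copy()` → b = [8, 8, 7]
`a.append(370)` → a = [8, 8, 7, 370]
`print(a)` → prints [8, 8, 7, 370]
`print(b)` → prints [8, 8, 7]

Answer:
[8, 8, 7, 370]
[8, 8, 7]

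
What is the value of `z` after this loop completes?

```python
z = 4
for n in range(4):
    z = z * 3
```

Multiply by 3, 4 times: 4 * 3^4 = 324
`z` takes the values: 4 → 12 → 36 → 108 → 324

Answer: 324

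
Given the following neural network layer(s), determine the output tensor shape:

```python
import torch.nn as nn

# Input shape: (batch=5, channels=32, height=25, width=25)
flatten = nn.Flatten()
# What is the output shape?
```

Input: (5, 32, 25, 25) -> Output: (5, 20000)

Answer: (5, 20000)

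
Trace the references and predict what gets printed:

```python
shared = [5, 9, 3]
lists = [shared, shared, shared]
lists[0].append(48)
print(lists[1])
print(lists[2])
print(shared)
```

Key concept: list of same reference.
Step by step:
`shared = [5, 9, 3]` → shared = [5, 9, 3]
`lists = [shared, shared, shared]` → lists = [[5, 9, 3], [5, 9, 3], [5, 9, 3]]
`lists[0].append(48)` → shared = [5, 9, 3, 48]; lists = [[5, 9, 3, 48], [5, 9, 3, 48], [5, 9, 3, 48]]
`print(lists[1])` → prints [5, 9, 3, 48]
`print(lists[2])` → prints [5, 9, 3, 48]
`print(shared)` → prints [5, 9, 3, 48]

Answer:
[5, 9, 3, 48]
[5, 9, 3, 48]
[5, 9, 3, 48]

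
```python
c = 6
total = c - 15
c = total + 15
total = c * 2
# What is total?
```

Trace:
`c = 6` → c = 6
`total = c - 15` → total = -9
`c = total + 15` → c = 6
`total = c * 2` → total = 12
So total = 12

Answer: 12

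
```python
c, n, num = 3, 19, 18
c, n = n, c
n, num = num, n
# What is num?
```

Trace:
`c, n, num = 3, 19, 18` → c = 3; n = 19; num = 18
`c, n = n, c` → c = 19; n = 3
`n, num = num, n` → n = 18; num = 3
So num = 3

Answer: 3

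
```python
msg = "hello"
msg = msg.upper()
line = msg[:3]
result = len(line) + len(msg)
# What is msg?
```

Trace:
`msg = "hello"` → msg = 'hello'
`msg = msg.upper()` → msg = 'HELLO'
`line = msg[:3]` → line = 'HEL'
`result = len(line) + len(msg)` → result = 8
So msg = 'HELLO'

Answer: 'HELLO'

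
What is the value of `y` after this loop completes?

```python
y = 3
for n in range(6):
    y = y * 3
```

Multiply by 3, 6 times: 3 * 3^6 = 2187
`y` takes the values: 3 → 9 → 27 → 81 → 243 → 729 → 2187

Answer: 2187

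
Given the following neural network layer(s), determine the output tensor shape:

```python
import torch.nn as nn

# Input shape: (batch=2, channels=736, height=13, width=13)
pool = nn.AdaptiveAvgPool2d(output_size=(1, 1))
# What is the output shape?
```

Input: (2, 736, 13, 13) -> Output: (2, 736, 1, 1)

Answer: (2, 736, 1, 1)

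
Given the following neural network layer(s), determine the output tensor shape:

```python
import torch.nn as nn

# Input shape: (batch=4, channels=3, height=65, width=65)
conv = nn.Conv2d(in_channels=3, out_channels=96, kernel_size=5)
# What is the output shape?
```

Input: (4, 3, 65, 65) -> Output: (4, 96, 61, 61)

Answer: (4, 96, 61, 61)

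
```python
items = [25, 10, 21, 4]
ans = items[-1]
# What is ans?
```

Trace:
`items = [25, 10, 21, 4]` → items = [25, 10, 21, 4]
`ans = items[-1]` → ans = 4
So ans = 4

Answer: 4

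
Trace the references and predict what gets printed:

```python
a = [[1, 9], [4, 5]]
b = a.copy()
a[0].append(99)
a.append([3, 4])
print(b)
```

Key concept: shallow copy with nested lists.
Step by step:
`a = [[1, 9], [4, 5]]` → a = [[1, 9], [4, 5]]
`b = a.copy()` → b = [[1, 9], [4, 5]]
`a[0].append(99)` → a = [[1, 9, 99], [4, 5]]; b = [[1, 9, 99], [4, 5]]
`a.append([3, 4])` → a = [[1, 9, 99], [4, 5], [3, 4]]
`print(b)` → prints [[1, 9, 99], [4, 5]]

Answer: [[1, 9, 99], [4, 5]]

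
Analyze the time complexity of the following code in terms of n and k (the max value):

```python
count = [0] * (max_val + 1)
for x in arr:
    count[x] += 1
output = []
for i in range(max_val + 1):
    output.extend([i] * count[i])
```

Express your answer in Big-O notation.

This is Counting sort (k = max value). Time complexity: O(n + k).

Answer: O(n + k)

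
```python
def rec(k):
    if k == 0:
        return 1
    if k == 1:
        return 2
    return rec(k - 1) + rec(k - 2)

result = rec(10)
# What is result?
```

Build up from base cases: rec(0)=1, rec(1)=2, rec(2)=3, rec(3)=5, rec(4)=8, rec(5)=13, rec(6)=21, ..., rec(10)=144

Answer: 144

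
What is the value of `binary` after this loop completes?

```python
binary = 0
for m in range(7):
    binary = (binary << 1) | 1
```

Build 7 consecutive 1-bits: 0b1111111
`binary` takes the values: 0 → 1 → 3 → 7 → 15 → 31 → 63 → 127

Answer: 127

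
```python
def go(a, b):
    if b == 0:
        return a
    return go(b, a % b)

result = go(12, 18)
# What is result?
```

go(12, 18) -> go(18, 12) -> go(12, 6) -> go(6, 0) -> 6

Answer: 6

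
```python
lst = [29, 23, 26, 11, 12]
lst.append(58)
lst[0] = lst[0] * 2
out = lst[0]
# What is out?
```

Trace:
`lst = [29, 23, 26, 11, 12]` → lst = [29, 23, 26, 11, 12]
`lst.append(58)` → lst = [29, 23, 26, 11, 12, 58]
`lst[0] = lst[0] * 2` → lst = [58, 23, 26, 11, 12, 58]
`out = lst[0]` → out = 58
So out = 58

Answer: 58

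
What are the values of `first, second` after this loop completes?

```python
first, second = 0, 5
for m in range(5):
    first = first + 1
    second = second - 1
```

first goes 0→5, second goes 5→0
`first, second` takes the values: (0, 5) → (1, 5) → (1, 4) → (2, 4) → (2, 3) → (3, 3) → (3, 2) → (4, 2) → (4, 1) → (5, 1) → (5, 0)

Answer: 5, 0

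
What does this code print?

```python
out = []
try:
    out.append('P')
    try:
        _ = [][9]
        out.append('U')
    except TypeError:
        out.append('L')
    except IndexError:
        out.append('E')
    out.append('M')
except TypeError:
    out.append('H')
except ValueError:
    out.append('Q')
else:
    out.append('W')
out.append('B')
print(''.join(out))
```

Execution trace: 'P' (try body) → 'E' (inner except IndexError) → 'M' (try body, no exception) → 'W' (else) → 'B' (after the try/except). Output: PEMWB

Answer: PEMWB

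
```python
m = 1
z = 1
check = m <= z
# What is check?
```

Trace:
`m = 1` → m = 1
`z = 1` → z = 1
`check = m <= z` → check = True
So check = True

Answer: True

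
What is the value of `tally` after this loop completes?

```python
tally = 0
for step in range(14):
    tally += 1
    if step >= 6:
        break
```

Loop breaks when step reaches 6, tally is 7
`tally` takes the values: 0 → 1 → 2 → 3 → 4 → 5 → 6 → 7

Answer: 7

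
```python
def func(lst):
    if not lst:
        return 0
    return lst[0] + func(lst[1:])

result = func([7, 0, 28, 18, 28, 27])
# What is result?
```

7 + 0 + 28 + 18 + 28 + 27 + 0 = 108

Answer: 108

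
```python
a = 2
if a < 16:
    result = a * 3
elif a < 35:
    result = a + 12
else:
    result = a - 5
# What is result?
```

Trace:
`a = 2` → a = 2
`if a < 16: ...` → a < 16 is True → result = 6
So result = 6

Answer: 6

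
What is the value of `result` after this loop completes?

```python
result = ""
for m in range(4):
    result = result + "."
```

Repeat '.' 4 times
`result` takes the values: "" → "." → ".." → "..." → "...."

Answer: "...."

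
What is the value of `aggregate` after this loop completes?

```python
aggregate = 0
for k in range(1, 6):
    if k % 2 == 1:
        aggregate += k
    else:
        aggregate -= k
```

Add odd, subtract even
`aggregate` takes the values: 0 → 1 → -1 → 2 → -2 → 3

Answer: 3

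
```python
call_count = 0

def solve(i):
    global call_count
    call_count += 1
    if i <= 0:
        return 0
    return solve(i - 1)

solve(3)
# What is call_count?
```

Linear recursion stepping by 1: 4 calls from i=3 down to ≤0.

Answer: 4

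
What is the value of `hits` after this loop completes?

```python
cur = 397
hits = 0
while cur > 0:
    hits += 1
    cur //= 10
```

Count digits by repeated division by 10
`hits` takes the values: 0 → 1 → 2 → 3

Answer: 3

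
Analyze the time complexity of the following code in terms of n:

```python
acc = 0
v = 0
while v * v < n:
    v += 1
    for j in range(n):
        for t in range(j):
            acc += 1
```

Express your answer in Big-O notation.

Each loop level contributes: √n × n × n. Multiplying the contributions gives O(n^2√n).

Answer: O(n^2√n)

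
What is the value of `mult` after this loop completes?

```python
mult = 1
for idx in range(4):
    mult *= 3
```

3^4 = 81
`mult` takes the values: 1 → 3 → 9 → 27 → 81

Answer: 81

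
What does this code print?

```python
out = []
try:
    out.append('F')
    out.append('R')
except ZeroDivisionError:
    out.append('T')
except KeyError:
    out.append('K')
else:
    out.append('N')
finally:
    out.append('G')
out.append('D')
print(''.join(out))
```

Execution trace: 'F' (try body) → 'R' (try body, no exception) → 'N' (else) → 'G' (finally) → 'D' (after the try/except). Output: FRNGD

Answer: FRNGD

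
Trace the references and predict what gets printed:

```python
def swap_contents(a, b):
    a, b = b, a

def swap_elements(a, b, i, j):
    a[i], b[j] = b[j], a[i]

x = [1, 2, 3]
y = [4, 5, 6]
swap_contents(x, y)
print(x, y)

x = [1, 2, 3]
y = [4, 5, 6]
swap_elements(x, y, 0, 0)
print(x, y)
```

Key concept: parameter rebinding vs mutation.
Step by step:
`x = [1, 2, 3]` → x = [1, 2, 3]
`y = [4, 5, 6]` → y = [4, 5, 6]
`swap_contents(x, y)` → no visible change to tracked variables
`print(x, y)` → prints [1, 2, 3] [4, 5, 6]
`x = [1, 2, 3]` → x = [1, 2, 3]
`y = [4, 5, 6]` → y = [4, 5, 6]
`swap_elements(x, y, 0, 0)` → x = [4, 2, 3]; y = [1, 5, 6]
`print(x, y)` → prints [4, 2, 3] [1, 5, 6]

Answer:
[1, 2, 3] [4, 5, 6]
[4, 2, 3] [1, 5, 6]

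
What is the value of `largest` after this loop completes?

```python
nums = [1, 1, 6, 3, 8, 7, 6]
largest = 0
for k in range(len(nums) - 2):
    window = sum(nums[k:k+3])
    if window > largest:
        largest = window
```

Max sum of 3-element window in [1, 1, 6, 3, 8, 7, 6]
`largest` takes the values: 0 → 8 → 10 → 17 → 18 → 21

Answer: 21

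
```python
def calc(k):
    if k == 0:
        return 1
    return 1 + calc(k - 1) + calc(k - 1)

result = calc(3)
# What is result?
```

calc(k) = 1 + 2·calc(k-1), calc(0)=1. Closed form: (1+1)·2^3 - 1 = 15.

Answer: 15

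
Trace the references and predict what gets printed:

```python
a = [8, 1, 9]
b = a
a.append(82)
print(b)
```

Key concept: basic list aliasing.
Step by step:
`a = [8, 1, 9]` → a = [8, 1, 9]
`b = a` → b = [8, 1, 9] (same object as a)
`a.append(82)` → a = [8, 1, 9, 82] (same object as b); b = [8, 1, 9, 82] (same object as a)
`print(b)` → prints [8, 1, 9, 82]

Answer: [8, 1, 9, 82]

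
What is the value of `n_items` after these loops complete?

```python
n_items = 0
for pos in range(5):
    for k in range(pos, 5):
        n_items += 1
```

Upper triangle: 5 + 4 + ... + 1
`n_items` takes the values: 0 → 1 → 2 → 3 → 4 → 5 → 6 → 7 → 8 → 9 → 10 → 11 → 12 → 13 → 14 → 15

Answer: 15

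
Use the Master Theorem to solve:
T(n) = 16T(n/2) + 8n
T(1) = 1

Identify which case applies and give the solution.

a=16, b=2, f(n)=8n. log_2(16) = 4. Since c=1 < 4, Case 1 applies: T(n) = Θ(n^log_b(a)) = O(n^4).

Answer: O(n^4) - Case 1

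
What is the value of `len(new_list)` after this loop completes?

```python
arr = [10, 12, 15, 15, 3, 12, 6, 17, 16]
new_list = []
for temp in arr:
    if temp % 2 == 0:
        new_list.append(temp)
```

Count even numbers in [10, 12, 15, 15, 3, 12, 6, 17, 16]
`new_list` takes the values: [] → [10] → [10, 12] → [10, 12, 12] → [10, 12, 12, 6] → [10, 12, 12, 6, 16]
So `len(new_list)` = 5

Answer: 5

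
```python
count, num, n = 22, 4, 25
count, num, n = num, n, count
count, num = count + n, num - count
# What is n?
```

Trace:
`count, num, n = 22, 4, 25` → count = 22; num = 4; n = 25
`count, num, n = num, n, count` → count = 4; num = 25; n = 22
`count, num = count + n, num - count` → count = 26; num = 21
So n = 22

Answer: 22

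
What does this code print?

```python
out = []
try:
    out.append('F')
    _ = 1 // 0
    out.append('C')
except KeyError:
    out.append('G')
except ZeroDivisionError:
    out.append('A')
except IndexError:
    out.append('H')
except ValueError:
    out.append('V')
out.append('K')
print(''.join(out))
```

Execution trace: 'F' (try body) → 'A' (except ZeroDivisionError) → 'K' (after the try/except). Output: FAK

Answer: FAK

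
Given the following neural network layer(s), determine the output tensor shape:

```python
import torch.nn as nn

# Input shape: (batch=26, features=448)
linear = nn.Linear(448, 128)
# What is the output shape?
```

Input: (26, 448) -> Output: (26, 128)

Answer: (26, 128)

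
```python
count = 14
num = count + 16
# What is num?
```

Trace:
`count = 14` → count = 14
`num = count + 16` → num = 30
So num = 30

Answer: 30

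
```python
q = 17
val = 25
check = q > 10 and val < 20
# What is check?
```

Trace:
`q = 17` → q = 17
`val = 25` → val = 25
`check = q > 10 and val < 20` → check = False
So check = False

Answer: False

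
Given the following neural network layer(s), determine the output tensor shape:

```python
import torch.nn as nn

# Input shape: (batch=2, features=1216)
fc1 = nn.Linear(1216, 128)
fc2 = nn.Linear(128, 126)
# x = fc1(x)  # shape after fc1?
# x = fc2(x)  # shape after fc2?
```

Input: (2, 1216) -> after fc1: (2, 128) -> Output: (2, 126)

Answer: (2, 126)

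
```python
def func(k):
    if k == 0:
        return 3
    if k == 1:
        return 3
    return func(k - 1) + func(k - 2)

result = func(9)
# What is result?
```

Build up from base cases: func(0)=3, func(1)=3, func(2)=6, func(3)=9, func(4)=15, func(5)=24, func(6)=39, ..., func(9)=165

Answer: 165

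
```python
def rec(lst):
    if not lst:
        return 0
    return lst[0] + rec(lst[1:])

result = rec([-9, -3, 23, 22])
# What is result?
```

(-9) + (-3) + 23 + 22 + 0 = 33

Answer: 33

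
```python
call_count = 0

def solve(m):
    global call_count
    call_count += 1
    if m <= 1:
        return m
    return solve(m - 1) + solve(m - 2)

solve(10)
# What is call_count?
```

Calls(m) = 1 + Calls(m-1) + Calls(m-2); Calls(0)=Calls(1)=1. For m=10 this gives 177.

Answer: 177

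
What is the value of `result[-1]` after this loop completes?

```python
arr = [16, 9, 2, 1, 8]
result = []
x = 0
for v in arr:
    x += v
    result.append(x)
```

Cumulative sum ends at 36
`result` takes the values: [] → [16] → [16, 25] → [16, 25, 27] → [16, 25, 27, 28] → [16, 25, 27, 28, 36]
So `result[-1]` = 36

Answer: 36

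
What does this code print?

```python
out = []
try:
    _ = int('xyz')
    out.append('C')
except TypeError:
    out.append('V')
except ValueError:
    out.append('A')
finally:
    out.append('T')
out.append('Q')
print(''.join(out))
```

Execution trace: 'A' (except ValueError) → 'T' (finally) → 'Q' (after the try/except). Output: ATQ

Answer: ATQ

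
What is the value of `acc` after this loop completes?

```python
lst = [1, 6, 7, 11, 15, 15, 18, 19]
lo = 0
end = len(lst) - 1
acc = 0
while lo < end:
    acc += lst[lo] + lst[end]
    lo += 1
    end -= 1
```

Sum of pairs from ends
`acc` takes the values: 0 → 20 → 44 → 66 → 92

Answer: 92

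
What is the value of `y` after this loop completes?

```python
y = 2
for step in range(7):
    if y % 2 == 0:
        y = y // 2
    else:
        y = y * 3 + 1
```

Collatz-style transformation from 2
`y` takes the values: 2 → 1 → 4 → 2 → 1 → 4 → 2 → 1

Answer: 1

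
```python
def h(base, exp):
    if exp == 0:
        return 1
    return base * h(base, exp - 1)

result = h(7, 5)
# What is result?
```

h(7, 5) = 7 * 7 * 7 * 7 * 7 = 16807

Answer: 16807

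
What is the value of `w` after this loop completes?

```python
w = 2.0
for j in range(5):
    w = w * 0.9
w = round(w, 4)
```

Exponential decay: 2.0 * 0.9^5
`w` takes the values: 2.0 → 1.8 → 1.62 → 1.458 → 1.3122 → 1.18098 → 1.181

Answer: 1.181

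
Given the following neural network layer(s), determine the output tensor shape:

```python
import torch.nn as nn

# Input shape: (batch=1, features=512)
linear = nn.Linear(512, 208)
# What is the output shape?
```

Input: (1, 512) -> Output: (1, 208)

Answer: (1, 208)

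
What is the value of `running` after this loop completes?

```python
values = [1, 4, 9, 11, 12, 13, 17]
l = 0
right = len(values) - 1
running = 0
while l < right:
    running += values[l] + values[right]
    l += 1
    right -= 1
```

Sum of pairs from ends
`running` takes the values: 0 → 18 → 35 → 56

Answer: 56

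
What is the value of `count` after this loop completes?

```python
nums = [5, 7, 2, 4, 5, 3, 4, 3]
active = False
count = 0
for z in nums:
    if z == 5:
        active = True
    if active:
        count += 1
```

Count elements after first 5 in [5, 7, 2, 4, 5, 3, 4, 3]
`count` takes the values: 0 → 1 → 2 → 3 → 4 → 5 → 6 → 7 → 8

Answer: 8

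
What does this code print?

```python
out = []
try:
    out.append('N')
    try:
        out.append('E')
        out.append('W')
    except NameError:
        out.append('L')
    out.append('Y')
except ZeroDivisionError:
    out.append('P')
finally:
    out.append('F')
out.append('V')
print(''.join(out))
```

Execution trace: 'N' (try body) → 'E' (inner try body) → 'W' (inner try body, no exception) → 'Y' (try body, no exception) → 'F' (finally) → 'V' (after the try/except). Output: NEWYFV

Answer: NEWYFV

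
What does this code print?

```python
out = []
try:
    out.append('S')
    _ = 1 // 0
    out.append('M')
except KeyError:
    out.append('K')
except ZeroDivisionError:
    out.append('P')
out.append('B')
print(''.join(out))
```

Execution trace: 'S' (try body) → 'P' (except ZeroDivisionError) → 'B' (after the try/except). Output: SPB

Answer: SPB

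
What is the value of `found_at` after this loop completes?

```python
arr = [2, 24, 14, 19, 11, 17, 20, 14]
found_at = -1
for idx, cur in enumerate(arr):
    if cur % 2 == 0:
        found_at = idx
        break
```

First even number index in [2, 24, 14, 19, 11, 17, 20, 14]
`found_at` takes the values: -1 → 0

Answer: 0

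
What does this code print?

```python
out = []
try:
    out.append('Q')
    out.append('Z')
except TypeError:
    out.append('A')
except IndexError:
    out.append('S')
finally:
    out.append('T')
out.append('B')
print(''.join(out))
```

Execution trace: 'Q' (try body) → 'Z' (try body, no exception) → 'T' (finally) → 'B' (after the try/except). Output: QZTB

Answer: QZTB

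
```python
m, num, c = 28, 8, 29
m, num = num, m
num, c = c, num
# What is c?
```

Trace:
`m, num, c = 28, 8, 29` → m = 28; num = 8; c = 29
`m, num = num, m` → m = 8; num = 28
`num, c = c, num` → num = 29; c = 28
So c = 28

Answer: 28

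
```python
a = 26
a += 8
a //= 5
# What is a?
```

Trace:
`a = 26` → a = 26
`a += 8` → a = 34
`a //= 5` → a = 6
So a = 6

Answer: 6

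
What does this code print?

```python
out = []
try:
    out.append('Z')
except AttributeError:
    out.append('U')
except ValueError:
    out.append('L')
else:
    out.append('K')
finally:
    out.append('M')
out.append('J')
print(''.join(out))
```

Execution trace: 'Z' (try body, no exception) → 'K' (else) → 'M' (finally) → 'J' (after the try/except). Output: ZKMJ

Answer: ZKMJ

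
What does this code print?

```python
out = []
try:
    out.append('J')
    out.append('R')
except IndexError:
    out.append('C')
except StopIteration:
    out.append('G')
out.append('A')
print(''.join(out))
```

Execution trace: 'J' (try body) → 'R' (try body, no exception) → 'A' (after the try/except). Output: JRA

Answer: JRA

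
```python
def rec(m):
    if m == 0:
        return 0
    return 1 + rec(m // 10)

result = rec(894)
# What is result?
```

Count of digits of 894: 3

Answer: 3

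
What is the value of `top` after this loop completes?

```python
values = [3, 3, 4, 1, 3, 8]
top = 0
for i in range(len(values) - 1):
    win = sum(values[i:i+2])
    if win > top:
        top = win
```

Max sum of 2-element window in [3, 3, 4, 1, 3, 8]
`top` takes the values: 0 → 6 → 7 → 11

Answer: 11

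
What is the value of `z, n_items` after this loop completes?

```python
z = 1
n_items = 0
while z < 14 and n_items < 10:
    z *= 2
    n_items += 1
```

Double until >= 14 or 10 iterations
`z, n_items` takes the values: (1, 0) → (2, 0) → (2, 1) → (4, 1) → (4, 2) → (8, 2) → (8, 3) → (16, 3) → (16, 4)

Answer: 16, 4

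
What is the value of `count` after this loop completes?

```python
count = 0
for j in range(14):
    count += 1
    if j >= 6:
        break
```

Loop breaks when j reaches 6, count is 7
`count` takes the values: 0 → 1 → 2 → 3 → 4 → 5 → 6 → 7

Answer: 7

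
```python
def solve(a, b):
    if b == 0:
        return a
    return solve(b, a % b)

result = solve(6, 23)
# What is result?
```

solve(6, 23) -> solve(23, 6) -> solve(6, 5) -> solve(5, 1) -> solve(1, 0) -> 1

Answer: 1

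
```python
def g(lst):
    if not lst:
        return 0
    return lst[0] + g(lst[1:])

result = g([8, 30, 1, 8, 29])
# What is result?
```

8 + 30 + 1 + 8 + 29 + 0 = 76

Answer: 76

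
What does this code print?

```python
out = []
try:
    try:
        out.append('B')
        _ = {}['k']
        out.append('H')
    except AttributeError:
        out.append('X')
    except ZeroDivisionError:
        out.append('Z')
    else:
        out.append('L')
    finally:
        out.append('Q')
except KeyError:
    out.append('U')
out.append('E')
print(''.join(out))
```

Execution trace: 'B' (inner try body) → 'Q' (inner finally) → 'U' (outer except KeyError) → 'E' (after the try/except). Output: BQUE

Answer: BQUE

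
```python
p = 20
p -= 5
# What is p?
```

Trace:
`p = 20` → p = 20
`p -= 5` → p = 15
So p = 15

Answer: 15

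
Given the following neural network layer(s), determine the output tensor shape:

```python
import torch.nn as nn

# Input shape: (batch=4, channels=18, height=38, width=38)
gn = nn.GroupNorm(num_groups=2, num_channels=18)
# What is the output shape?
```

Input: (4, 18, 38, 38) -> Output: (4, 18, 38, 38)

Answer: (4, 18, 38, 38)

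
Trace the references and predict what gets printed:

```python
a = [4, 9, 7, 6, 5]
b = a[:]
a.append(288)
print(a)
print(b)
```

Key concept: slice [:] creates copy.
Step by step:
`a = [4, 9, 7, 6, 5]` → a = [4, 9, 7, 6, 5]
`b = a[:]` → b = [4, 9, 7, 6, 5]
`a.append(288)` → a = [4, 9, 7, 6, 5, 288]
`print(a)` → prints [4, 9, 7, 6, 5, 288]
`print(b)` → prints [4, 9, 7, 6, 5]

Answer:
[4, 9, 7, 6, 5, 288]
[4, 9, 7, 6, 5]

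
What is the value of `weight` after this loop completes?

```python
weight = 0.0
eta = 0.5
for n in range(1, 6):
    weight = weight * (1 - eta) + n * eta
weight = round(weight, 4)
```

Moving average with lr=0.5
`weight` takes the values: 0.0 → 0.5 → 1.25 → 2.125 → 3.0625 → 4.03125 → 4.0312

Answer: 4.0312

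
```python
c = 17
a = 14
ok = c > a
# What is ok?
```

Trace:
`c = 17` → c = 17
`a = 14` → a = 14
`ok = c > a` → ok = True
So ok = True

Answer: True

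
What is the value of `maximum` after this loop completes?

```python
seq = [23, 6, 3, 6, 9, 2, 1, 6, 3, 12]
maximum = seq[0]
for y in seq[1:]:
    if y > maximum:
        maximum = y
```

Maximum of [23, 6, 3, 6, 9, 2, 1, 6, 3, 12]
`maximum` takes the values: 23

Answer: 23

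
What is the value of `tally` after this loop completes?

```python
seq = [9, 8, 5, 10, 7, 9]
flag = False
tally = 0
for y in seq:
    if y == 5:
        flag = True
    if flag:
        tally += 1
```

Count elements after first 5 in [9, 8, 5, 10, 7, 9]
`tally` takes the values: 0 → 1 → 2 → 3 → 4

Answer: 4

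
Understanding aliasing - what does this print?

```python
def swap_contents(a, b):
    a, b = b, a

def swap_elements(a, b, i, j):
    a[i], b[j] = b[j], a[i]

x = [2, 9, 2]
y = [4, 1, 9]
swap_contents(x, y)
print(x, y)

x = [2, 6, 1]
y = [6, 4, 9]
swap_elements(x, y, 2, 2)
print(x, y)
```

Key concept: parameter rebinding vs mutation.
Step by step:
`x = [2, 9, 2]` → x = [2, 9, 2]
`y = [4, 1, 9]` → y = [4, 1, 9]
`swap_contents(x, y)` → no visible change to tracked variables
`print(x, y)` → prints [2, 9, 2] [4, 1, 9]
`x = [2, 6, 1]` → x = [2, 6, 1]
`y = [6, 4, 9]` → y = [6, 4, 9]
`swap_elements(x, y, 2, 2)` → x = [2, 6, 9]; y = [6, 4, 1]
`print(x, y)` → prints [2, 6, 9] [6, 4, 1]

Answer:
[2, 9, 2] [4, 1, 9]
[2, 6, 9] [6, 4, 1]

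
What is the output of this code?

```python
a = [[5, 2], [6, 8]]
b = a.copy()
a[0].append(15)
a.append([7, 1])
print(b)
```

Key concept: shallow copy with nested lists.
Step by step:
`a = [[5, 2], [6, 8]]` → a = [[5, 2], [6, 8]]
`b = a.copy()` → b = [[5, 2], [6, 8]]
`a[0].append(15)` → a = [[5, 2, 15], [6, 8]]; b = [[5, 2, 15], [6, 8]]
`a.append([7, 1])` → a = [[5, 2, 15], [6, 8], [7, 1]]
`print(b)` → prints [[5, 2, 15], [6, 8]]

Answer: [[5, 2, 15], [6, 8]]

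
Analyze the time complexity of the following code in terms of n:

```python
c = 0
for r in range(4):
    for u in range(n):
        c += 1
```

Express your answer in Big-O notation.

Each loop level contributes: 1 × n. Multiplying the contributions gives O(n).

Answer: O(n)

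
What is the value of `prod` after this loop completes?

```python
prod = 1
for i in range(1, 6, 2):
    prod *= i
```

Product of 1, 3, 5, ... up to 5
`prod` takes the values: 1 → 3 → 15

Answer: 15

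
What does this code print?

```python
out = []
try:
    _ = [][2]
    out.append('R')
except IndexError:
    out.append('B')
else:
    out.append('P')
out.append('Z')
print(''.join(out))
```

Execution trace: 'B' (except IndexError) → 'Z' (after the try/except). Output: BZ

Answer: BZ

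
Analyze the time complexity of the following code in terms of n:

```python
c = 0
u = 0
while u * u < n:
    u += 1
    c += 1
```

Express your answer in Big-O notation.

Each loop level contributes: √n. Multiplying the contributions gives O(√n).

Answer: O(√n)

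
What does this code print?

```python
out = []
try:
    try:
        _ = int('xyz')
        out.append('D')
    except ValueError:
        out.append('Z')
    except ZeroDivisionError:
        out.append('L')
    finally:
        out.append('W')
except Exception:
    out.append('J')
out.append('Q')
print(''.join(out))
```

Execution trace: 'Z' (inner except ValueError) → 'W' (inner finally) → 'Q' (after the try/except). Output: ZWQ

Answer: ZWQ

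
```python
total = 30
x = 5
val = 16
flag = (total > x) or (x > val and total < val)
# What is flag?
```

Trace:
`total = 30` → total = 30
`x = 5` → x = 5
`val = 16` → val = 16
`flag = (total > x) or (x > val and total < val)` → flag = True
So flag = True

Answer: True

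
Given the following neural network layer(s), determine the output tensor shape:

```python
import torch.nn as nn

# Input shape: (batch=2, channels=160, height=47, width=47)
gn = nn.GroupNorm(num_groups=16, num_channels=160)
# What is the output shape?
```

Input: (2, 160, 47, 47) -> Output: (2, 160, 47, 47)

Answer: (2, 160, 47, 47)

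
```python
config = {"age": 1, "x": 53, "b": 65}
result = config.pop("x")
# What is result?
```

Trace:
`config = {"age": 1, "x": 53, "b": 65}` → config = {'age': 1, 'x': 53, 'b': 65}
`result = config.pop("x")` → config = {'age': 1, 'b': 65}; result = 53
So result = 53

Answer: 53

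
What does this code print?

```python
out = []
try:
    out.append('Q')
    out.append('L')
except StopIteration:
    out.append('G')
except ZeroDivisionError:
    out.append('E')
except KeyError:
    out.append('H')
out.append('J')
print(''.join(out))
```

Execution trace: 'Q' (try body) → 'L' (try body, no exception) → 'J' (after the try/except). Output: QLJ

Answer: QLJ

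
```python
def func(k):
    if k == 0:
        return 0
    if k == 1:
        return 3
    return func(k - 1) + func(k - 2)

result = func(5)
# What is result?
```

Build up from base cases: func(0)=0, func(1)=3, func(2)=3, func(3)=6, func(4)=9, func(5)=15

Answer: 15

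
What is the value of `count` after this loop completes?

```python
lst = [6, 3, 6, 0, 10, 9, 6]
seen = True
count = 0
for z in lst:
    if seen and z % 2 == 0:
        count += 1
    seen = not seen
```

Count even values at even positions
`count` takes the values: 0 → 1 → 2 → 3 → 4

Answer: 4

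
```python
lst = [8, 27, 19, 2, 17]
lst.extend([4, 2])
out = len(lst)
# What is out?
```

Trace:
`lst = [8, 27, 19, 2, 17]` → lst = [8, 27, 19, 2, 17]
`lst.extend([4, 2])` → lst = [8, 27, 19, 2, 17, 4, 2]
`out = len(lst)` → out = 7
So out = 7

Answer: 7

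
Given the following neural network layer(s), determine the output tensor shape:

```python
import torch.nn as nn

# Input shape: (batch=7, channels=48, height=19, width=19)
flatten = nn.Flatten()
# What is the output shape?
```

Input: (7, 48, 19, 19) -> Output: (7, 17328)

Answer: (7, 17328)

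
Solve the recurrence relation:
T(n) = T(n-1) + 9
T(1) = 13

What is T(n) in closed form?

Unrolling: T(n) = T(1) + 9·(n-1) = 13 + 9(n-1) = 9n + 4.

Answer: T(n) = 9n + 4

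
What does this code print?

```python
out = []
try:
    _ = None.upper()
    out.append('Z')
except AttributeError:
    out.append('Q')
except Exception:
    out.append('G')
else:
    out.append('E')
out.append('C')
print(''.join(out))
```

Execution trace: 'Q' (except AttributeError) → 'C' (after the try/except). Output: QC

Answer: QC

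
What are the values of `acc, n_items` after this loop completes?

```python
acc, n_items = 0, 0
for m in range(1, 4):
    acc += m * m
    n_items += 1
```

Sum of squares and count
`acc, n_items` takes the values: (0, 0) → (1, 0) → (1, 1) → (5, 1) → (5, 2) → (14, 2) → (14, 3)

Answer: 14, 3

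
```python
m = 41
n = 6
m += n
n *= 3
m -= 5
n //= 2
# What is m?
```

Trace:
`m = 41` → m = 41
`n = 6` → n = 6
`m += n` → m = 47
`n *= 3` → n = 18
`m -= 5` → m = 42
`n //= 2` → n = 9
So m = 42

Answer: 42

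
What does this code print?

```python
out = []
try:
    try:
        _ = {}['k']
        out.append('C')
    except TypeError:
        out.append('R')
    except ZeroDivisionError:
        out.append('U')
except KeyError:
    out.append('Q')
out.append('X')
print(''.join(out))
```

Execution trace: 'Q' (outer except KeyError) → 'X' (after the try/except). Output: QX

Answer: QX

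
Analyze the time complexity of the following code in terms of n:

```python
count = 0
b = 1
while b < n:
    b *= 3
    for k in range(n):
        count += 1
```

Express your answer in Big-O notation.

Each loop level contributes: log n × n. Multiplying the contributions gives O(n log n).

Answer: O(n log n)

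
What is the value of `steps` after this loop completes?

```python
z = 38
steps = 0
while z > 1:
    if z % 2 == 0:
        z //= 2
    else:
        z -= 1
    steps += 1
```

Steps to reduce 38 to 1
`steps` takes the values: 0 → 1 → 2 → 3 → 4 → 5 → 6 → 7

Answer: 7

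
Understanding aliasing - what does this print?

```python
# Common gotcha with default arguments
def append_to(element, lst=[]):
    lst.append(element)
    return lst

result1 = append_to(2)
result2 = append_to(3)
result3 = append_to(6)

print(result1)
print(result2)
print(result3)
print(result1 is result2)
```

Key concept: mutable default argument gotcha.
Step by step:
`result1 = append_to(2)` → result1 = [2]
`result2 = append_to(3)` → result1 = [2, 3] (same object as result2); result2 = [2, 3] (same object as result1)
`result3 = append_to(6)` → result1 = [2, 3, 6] (same object as result2, result3); result2 = [2, 3, 6] (same object as result1, result3); result3 = [2, 3, 6] (same object as result1, result2)
`print(result1)` → prints [2, 3, 6]
`print(result2)` → prints [2, 3, 6]
`print(result3)` → prints [2, 3, 6]
`print(result1 is result2)` → prints True

Answer:
[2, 3, 6]
[2, 3, 6]
[2, 3, 6]
True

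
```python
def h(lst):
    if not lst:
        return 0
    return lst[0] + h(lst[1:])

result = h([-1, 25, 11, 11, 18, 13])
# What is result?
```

(-1) + 25 + 11 + 11 + 18 + 13 + 0 = 77

Answer: 77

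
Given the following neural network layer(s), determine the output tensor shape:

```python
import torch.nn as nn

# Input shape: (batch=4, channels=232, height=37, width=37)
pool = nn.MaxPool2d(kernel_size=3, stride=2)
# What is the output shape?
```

Input: (4, 232, 37, 37) -> Output: (4, 232, 18, 18)

Answer: (4, 232, 18, 18)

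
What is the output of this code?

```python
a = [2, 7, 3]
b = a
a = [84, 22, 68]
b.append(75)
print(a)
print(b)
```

Key concept: rebinding vs mutation: a is rebound to a new list, b still points at the original.
Step by step:
`a = [2, 7, 3]` → a = [2, 7, 3]
`b = a` → b = [2, 7, 3] (same object as a)
`a = [84, 22, 68]` → a = [84, 22, 68]
`b.append(75)` → b = [2, 7, 3, 75]
`print(a)` → prints [84, 22, 68]
`print(b)` → prints [2, 7, 3, 75]

Answer:
[84, 22, 68]
[2, 7, 3, 75]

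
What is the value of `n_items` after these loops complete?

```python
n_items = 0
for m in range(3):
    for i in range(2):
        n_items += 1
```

3 * 2 = 6
`n_items` takes the values: 0 → 1 → 2 → 3 → 4 → 5 → 6

Answer: 6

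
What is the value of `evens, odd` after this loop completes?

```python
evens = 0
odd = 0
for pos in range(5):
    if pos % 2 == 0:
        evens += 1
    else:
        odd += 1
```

Count evens and odds in range(5)
`evens, odd` takes the values: (0, 0) → (1, 0) → (1, 1) → (2, 1) → (2, 2) → (3, 2)

Answer: 3, 2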